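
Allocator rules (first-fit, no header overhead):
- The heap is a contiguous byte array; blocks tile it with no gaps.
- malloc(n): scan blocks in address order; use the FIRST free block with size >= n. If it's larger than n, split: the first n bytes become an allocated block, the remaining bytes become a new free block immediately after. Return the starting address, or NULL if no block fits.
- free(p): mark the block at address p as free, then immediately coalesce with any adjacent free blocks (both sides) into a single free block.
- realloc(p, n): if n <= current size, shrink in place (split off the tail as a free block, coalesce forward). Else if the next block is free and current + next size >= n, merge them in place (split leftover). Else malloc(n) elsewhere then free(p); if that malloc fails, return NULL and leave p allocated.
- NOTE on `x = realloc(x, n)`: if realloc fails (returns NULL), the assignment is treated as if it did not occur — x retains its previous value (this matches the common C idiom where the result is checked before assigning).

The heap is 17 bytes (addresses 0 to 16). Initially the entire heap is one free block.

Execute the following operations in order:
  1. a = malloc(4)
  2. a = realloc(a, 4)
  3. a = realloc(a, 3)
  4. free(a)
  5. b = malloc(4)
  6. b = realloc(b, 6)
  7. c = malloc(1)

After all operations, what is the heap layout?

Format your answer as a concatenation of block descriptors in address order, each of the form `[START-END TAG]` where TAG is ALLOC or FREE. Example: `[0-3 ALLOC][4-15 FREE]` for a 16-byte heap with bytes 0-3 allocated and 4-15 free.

Op 1: a = malloc(4) -> a = 0; heap: [0-3 ALLOC][4-16 FREE]
Op 2: a = realloc(a, 4) -> a = 0; heap: [0-3 ALLOC][4-16 FREE]
Op 3: a = realloc(a, 3) -> a = 0; heap: [0-2 ALLOC][3-16 FREE]
Op 4: free(a) -> (freed a); heap: [0-16 FREE]
Op 5: b = malloc(4) -> b = 0; heap: [0-3 ALLOC][4-16 FREE]
Op 6: b = realloc(b, 6) -> b = 0; heap: [0-5 ALLOC][6-16 FREE]
Op 7: c = malloc(1) -> c = 6; heap: [0-5 ALLOC][6-6 ALLOC][7-16 FREE]

Answer: [0-5 ALLOC][6-6 ALLOC][7-16 FREE]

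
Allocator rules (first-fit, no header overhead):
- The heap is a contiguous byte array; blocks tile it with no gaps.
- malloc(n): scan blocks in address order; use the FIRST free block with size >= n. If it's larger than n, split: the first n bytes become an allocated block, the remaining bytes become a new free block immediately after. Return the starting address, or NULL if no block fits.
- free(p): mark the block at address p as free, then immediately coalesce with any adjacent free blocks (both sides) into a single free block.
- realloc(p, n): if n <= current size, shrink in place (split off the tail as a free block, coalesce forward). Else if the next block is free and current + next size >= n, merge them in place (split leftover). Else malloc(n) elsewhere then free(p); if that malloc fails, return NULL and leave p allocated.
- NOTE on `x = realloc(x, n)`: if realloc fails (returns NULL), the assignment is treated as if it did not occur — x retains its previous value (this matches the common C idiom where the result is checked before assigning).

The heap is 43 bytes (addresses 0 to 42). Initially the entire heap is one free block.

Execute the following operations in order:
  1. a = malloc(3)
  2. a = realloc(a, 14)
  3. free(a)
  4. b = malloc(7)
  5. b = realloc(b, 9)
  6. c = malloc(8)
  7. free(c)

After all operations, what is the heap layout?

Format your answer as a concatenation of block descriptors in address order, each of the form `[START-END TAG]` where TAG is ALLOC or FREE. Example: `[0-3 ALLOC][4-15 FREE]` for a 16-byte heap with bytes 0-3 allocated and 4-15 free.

Answer: [0-8 ALLOC][9-42 FREE]

Derivation:
Op 1: a = malloc(3) -> a = 0; heap: [0-2 ALLOC][3-42 FREE]
Op 2: a = realloc(a, 14) -> a = 0; heap: [0-13 ALLOC][14-42 FREE]
Op 3: free(a) -> (freed a); heap: [0-42 FREE]
Op 4: b = malloc(7) -> b = 0; heap: [0-6 ALLOC][7-42 FREE]
Op 5: b = realloc(b, 9) -> b = 0; heap: [0-8 ALLOC][9-42 FREE]
Op 6: c = malloc(8) -> c = 9; heap: [0-8 ALLOC][9-16 ALLOC][17-42 FREE]
Op 7: free(c) -> (freed c); heap: [0-8 ALLOC][9-42 FREE]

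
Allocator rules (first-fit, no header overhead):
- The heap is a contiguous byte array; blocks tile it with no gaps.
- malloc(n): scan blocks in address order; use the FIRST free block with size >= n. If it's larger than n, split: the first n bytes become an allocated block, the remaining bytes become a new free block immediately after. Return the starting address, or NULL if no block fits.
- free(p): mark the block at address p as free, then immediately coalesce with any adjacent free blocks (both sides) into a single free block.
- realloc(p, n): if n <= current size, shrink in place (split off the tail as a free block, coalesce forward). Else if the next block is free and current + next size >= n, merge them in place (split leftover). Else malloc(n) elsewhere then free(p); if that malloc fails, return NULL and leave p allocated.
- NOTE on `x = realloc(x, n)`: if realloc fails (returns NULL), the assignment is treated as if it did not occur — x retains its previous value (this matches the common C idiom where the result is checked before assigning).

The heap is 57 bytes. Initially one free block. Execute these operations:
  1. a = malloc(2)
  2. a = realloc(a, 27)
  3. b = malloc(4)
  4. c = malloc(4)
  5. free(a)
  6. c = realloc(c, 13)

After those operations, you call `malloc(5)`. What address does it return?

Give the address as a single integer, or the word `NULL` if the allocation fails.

Answer: 0

Derivation:
Op 1: a = malloc(2) -> a = 0; heap: [0-1 ALLOC][2-56 FREE]
Op 2: a = realloc(a, 27) -> a = 0; heap: [0-26 ALLOC][27-56 FREE]
Op 3: b = malloc(4) -> b = 27; heap: [0-26 ALLOC][27-30 ALLOC][31-56 FREE]
Op 4: c = malloc(4) -> c = 31; heap: [0-26 ALLOC][27-30 ALLOC][31-34 ALLOC][35-56 FREE]
Op 5: free(a) -> (freed a); heap: [0-26 FREE][27-30 ALLOC][31-34 ALLOC][35-56 FREE]
Op 6: c = realloc(c, 13) -> c = 31; heap: [0-26 FREE][27-30 ALLOC][31-43 ALLOC][44-56 FREE]
malloc(5): first-fit scan over [0-26 FREE][27-30 ALLOC][31-43 ALLOC][44-56 FREE] -> 0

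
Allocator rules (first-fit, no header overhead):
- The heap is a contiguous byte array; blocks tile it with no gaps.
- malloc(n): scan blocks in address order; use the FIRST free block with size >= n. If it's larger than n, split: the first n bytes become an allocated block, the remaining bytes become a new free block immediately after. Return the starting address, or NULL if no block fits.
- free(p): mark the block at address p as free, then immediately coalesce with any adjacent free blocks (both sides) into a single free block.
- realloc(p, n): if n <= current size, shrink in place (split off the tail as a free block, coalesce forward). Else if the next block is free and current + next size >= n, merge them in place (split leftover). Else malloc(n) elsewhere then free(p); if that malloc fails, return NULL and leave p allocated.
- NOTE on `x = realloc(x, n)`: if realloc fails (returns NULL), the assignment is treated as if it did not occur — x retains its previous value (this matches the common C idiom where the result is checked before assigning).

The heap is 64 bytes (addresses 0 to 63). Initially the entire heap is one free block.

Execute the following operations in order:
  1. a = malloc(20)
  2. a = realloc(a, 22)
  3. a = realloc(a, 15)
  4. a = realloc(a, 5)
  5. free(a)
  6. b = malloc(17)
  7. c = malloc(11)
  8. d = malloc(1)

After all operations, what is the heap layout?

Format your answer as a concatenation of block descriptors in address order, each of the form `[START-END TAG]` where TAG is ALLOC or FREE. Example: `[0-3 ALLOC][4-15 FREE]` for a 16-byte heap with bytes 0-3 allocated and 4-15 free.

Answer: [0-16 ALLOC][17-27 ALLOC][28-28 ALLOC][29-63 FREE]

Derivation:
Op 1: a = malloc(20) -> a = 0; heap: [0-19 ALLOC][20-63 FREE]
Op 2: a = realloc(a, 22) -> a = 0; heap: [0-21 ALLOC][22-63 FREE]
Op 3: a = realloc(a, 15) -> a = 0; heap: [0-14 ALLOC][15-63 FREE]
Op 4: a = realloc(a, 5) -> a = 0; heap: [0-4 ALLOC][5-63 FREE]
Op 5: free(a) -> (freed a); heap: [0-63 FREE]
Op 6: b = malloc(17) -> b = 0; heap: [0-16 ALLOC][17-63 FREE]
Op 7: c = malloc(11) -> c = 17; heap: [0-16 ALLOC][17-27 ALLOC][28-63 FREE]
Op 8: d = malloc(1) -> d = 28; heap: [0-16 ALLOC][17-27 ALLOC][28-28 ALLOC][29-63 FREE]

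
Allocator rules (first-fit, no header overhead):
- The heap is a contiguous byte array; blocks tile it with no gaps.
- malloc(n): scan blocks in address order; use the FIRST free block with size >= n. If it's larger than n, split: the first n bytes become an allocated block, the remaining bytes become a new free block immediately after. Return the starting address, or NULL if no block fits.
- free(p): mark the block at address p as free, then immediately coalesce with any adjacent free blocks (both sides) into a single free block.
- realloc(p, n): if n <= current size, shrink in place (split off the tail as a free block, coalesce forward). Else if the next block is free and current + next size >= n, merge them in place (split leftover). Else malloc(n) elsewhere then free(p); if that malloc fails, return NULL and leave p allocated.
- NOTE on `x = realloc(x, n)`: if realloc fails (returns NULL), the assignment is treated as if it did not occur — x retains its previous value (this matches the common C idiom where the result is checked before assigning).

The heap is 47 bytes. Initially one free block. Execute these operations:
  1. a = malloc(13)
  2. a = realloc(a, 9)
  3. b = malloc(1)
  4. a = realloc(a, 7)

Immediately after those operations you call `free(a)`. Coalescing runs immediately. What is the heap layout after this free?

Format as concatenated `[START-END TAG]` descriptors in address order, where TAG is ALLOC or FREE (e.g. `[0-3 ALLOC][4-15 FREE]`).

Op 1: a = malloc(13) -> a = 0; heap: [0-12 ALLOC][13-46 FREE]
Op 2: a = realloc(a, 9) -> a = 0; heap: [0-8 ALLOC][9-46 FREE]
Op 3: b = malloc(1) -> b = 9; heap: [0-8 ALLOC][9-9 ALLOC][10-46 FREE]
Op 4: a = realloc(a, 7) -> a = 0; heap: [0-6 ALLOC][7-8 FREE][9-9 ALLOC][10-46 FREE]
free(a): a = 0 -> block [0-6 ALLOC]; mark free, coalesce with adjacent free neighbors -> [0-8 FREE][9-9 ALLOC][10-46 FREE]

Answer: [0-8 FREE][9-9 ALLOC][10-46 FREE]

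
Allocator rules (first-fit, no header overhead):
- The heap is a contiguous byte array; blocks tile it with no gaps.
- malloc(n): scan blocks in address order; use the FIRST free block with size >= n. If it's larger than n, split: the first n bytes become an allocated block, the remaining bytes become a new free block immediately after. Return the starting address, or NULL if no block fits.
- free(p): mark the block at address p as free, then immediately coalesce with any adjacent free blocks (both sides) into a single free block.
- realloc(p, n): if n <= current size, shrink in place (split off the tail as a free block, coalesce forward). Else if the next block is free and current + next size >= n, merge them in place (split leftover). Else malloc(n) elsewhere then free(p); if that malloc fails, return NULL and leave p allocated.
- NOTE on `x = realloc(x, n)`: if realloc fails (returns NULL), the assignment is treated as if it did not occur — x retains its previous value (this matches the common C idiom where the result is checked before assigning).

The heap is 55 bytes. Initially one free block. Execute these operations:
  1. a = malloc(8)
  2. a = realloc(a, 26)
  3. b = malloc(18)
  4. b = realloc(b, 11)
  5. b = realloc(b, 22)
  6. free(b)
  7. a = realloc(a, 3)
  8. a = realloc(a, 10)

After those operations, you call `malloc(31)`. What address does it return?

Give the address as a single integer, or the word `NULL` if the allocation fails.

Op 1: a = malloc(8) -> a = 0; heap: [0-7 ALLOC][8-54 FREE]
Op 2: a = realloc(a, 26) -> a = 0; heap: [0-25 ALLOC][26-54 FREE]
Op 3: b = malloc(18) -> b = 26; heap: [0-25 ALLOC][26-43 ALLOC][44-54 FREE]
Op 4: b = realloc(b, 11) -> b = 26; heap: [0-25 ALLOC][26-36 ALLOC][37-54 FREE]
Op 5: b = realloc(b, 22) -> b = 26; heap: [0-25 ALLOC][26-47 ALLOC][48-54 FREE]
Op 6: free(b) -> (freed b); heap: [0-25 ALLOC][26-54 FREE]
Op 7: a = realloc(a, 3) -> a = 0; heap: [0-2 ALLOC][3-54 FREE]
Op 8: a = realloc(a, 10) -> a = 0; heap: [0-9 ALLOC][10-54 FREE]
malloc(31): first-fit scan over [0-9 ALLOC][10-54 FREE] -> 10

Answer: 10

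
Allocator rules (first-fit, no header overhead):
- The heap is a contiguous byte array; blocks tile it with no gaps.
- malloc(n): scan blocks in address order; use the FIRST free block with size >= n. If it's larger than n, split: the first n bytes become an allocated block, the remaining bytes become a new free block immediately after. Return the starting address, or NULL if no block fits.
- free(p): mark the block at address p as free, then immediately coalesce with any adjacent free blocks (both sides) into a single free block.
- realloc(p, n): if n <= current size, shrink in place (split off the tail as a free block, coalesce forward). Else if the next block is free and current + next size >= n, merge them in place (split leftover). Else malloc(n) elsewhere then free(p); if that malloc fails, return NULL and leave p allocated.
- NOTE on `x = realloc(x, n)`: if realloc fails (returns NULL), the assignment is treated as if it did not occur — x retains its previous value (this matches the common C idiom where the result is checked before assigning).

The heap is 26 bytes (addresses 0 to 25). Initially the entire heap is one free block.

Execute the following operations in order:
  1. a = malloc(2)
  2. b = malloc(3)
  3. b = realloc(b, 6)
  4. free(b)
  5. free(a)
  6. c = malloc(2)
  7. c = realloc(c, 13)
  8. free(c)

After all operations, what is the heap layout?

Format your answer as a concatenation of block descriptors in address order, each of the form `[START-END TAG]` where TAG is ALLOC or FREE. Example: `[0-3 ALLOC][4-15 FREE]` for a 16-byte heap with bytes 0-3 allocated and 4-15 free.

Answer: [0-25 FREE]

Derivation:
Op 1: a = malloc(2) -> a = 0; heap: [0-1 ALLOC][2-25 FREE]
Op 2: b = malloc(3) -> b = 2; heap: [0-1 ALLOC][2-4 ALLOC][5-25 FREE]
Op 3: b = realloc(b, 6) -> b = 2; heap: [0-1 ALLOC][2-7 ALLOC][8-25 FREE]
Op 4: free(b) -> (freed b); heap: [0-1 ALLOC][2-25 FREE]
Op 5: free(a) -> (freed a); heap: [0-25 FREE]
Op 6: c = malloc(2) -> c = 0; heap: [0-1 ALLOC][2-25 FREE]
Op 7: c = realloc(c, 13) -> c = 0; heap: [0-12 ALLOC][13-25 FREE]
Op 8: free(c) -> (freed c); heap: [0-25 FREE]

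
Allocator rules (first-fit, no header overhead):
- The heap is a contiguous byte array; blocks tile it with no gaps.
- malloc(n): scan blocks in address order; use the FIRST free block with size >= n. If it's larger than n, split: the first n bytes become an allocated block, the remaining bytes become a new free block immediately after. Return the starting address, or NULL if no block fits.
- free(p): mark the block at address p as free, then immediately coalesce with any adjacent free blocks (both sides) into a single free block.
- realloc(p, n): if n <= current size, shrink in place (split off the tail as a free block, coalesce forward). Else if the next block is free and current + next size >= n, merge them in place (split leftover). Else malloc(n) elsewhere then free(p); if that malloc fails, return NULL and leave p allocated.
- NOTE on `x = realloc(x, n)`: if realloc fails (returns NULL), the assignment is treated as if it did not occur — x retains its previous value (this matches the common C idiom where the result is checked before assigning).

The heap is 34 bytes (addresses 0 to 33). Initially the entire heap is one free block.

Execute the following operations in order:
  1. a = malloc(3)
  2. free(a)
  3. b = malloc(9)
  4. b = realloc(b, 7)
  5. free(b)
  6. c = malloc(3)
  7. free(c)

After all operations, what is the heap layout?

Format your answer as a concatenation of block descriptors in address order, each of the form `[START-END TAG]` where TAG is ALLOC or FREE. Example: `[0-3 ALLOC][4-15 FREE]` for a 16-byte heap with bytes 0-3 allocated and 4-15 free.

Op 1: a = malloc(3) -> a = 0; heap: [0-2 ALLOC][3-33 FREE]
Op 2: free(a) -> (freed a); heap: [0-33 FREE]
Op 3: b = malloc(9) -> b = 0; heap: [0-8 ALLOC][9-33 FREE]
Op 4: b = realloc(b, 7) -> b = 0; heap: [0-6 ALLOC][7-33 FREE]
Op 5: free(b) -> (freed b); heap: [0-33 FREE]
Op 6: c = malloc(3) -> c = 0; heap: [0-2 ALLOC][3-33 FREE]
Op 7: free(c) -> (freed c); heap: [0-33 FREE]

Answer: [0-33 FREE]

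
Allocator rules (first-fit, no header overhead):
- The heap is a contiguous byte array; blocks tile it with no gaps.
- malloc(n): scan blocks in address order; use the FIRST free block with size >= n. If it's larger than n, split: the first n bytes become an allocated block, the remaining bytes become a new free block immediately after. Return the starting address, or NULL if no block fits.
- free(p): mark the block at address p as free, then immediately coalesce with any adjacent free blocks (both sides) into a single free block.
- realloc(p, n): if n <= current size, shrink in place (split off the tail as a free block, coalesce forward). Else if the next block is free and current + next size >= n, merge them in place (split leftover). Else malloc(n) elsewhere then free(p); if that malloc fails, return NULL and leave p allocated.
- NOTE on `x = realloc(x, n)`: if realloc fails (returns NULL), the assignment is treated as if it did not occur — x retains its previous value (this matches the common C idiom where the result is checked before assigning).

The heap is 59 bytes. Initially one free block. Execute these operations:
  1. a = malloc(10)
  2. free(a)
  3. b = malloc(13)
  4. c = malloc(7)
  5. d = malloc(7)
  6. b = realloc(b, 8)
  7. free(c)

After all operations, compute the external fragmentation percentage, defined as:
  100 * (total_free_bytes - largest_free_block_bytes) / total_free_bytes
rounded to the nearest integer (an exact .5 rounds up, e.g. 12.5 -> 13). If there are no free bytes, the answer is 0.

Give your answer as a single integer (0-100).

Op 1: a = malloc(10) -> a = 0; heap: [0-9 ALLOC][10-58 FREE]
Op 2: free(a) -> (freed a); heap: [0-58 FREE]
Op 3: b = malloc(13) -> b = 0; heap: [0-12 ALLOC][13-58 FREE]
Op 4: c = malloc(7) -> c = 13; heap: [0-12 ALLOC][13-19 ALLOC][20-58 FREE]
Op 5: d = malloc(7) -> d = 20; heap: [0-12 ALLOC][13-19 ALLOC][20-26 ALLOC][27-58 FREE]
Op 6: b = realloc(b, 8) -> b = 0; heap: [0-7 ALLOC][8-12 FREE][13-19 ALLOC][20-26 ALLOC][27-58 FREE]
Op 7: free(c) -> (freed c); heap: [0-7 ALLOC][8-19 FREE][20-26 ALLOC][27-58 FREE]
Free blocks: [12 32] total_free=44 largest=32 -> 100*(44-32)/44 = 1200/44 ≈ 27.273 -> rounds to 27

Answer: 27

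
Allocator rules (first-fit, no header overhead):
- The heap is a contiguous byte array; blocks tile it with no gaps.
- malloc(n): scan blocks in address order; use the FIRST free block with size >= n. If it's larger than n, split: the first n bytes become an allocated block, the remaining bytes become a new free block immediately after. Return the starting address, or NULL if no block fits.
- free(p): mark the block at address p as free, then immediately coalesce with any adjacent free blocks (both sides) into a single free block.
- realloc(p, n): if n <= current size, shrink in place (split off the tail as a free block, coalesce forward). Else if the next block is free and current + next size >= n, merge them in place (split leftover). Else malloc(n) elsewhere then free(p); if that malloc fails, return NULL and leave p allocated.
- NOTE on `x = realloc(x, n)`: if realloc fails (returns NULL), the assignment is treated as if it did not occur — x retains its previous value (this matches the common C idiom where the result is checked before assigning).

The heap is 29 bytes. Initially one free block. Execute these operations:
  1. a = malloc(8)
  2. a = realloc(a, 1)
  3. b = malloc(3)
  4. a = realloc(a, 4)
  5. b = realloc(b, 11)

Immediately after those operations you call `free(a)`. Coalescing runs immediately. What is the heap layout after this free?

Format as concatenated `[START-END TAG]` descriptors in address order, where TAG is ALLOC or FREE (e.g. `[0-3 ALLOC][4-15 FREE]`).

Answer: [0-7 FREE][8-18 ALLOC][19-28 FREE]

Derivation:
Op 1: a = malloc(8) -> a = 0; heap: [0-7 ALLOC][8-28 FREE]
Op 2: a = realloc(a, 1) -> a = 0; heap: [0-0 ALLOC][1-28 FREE]
Op 3: b = malloc(3) -> b = 1; heap: [0-0 ALLOC][1-3 ALLOC][4-28 FREE]
Op 4: a = realloc(a, 4) -> a = 4; heap: [0-0 FREE][1-3 ALLOC][4-7 ALLOC][8-28 FREE]
Op 5: b = realloc(b, 11) -> b = 8; heap: [0-3 FREE][4-7 ALLOC][8-18 ALLOC][19-28 FREE]
free(a): a = 4 -> block [4-7 ALLOC]; mark free, coalesce with adjacent free neighbors -> [0-7 FREE][8-18 ALLOC][19-28 FREE]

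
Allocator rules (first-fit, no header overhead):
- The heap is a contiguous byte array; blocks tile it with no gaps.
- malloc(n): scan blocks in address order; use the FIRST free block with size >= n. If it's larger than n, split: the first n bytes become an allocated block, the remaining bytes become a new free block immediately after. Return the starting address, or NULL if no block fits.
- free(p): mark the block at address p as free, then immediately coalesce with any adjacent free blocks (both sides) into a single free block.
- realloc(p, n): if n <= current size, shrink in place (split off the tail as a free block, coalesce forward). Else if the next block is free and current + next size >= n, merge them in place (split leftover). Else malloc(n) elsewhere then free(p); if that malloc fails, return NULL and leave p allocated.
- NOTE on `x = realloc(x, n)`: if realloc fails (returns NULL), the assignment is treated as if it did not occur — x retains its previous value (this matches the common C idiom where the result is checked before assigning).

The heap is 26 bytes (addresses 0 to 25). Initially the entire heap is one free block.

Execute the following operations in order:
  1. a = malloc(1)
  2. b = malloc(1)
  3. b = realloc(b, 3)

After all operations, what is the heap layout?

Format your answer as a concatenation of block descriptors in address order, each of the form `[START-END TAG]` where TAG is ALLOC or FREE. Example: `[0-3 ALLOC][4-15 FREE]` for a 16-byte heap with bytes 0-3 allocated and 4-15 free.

Answer: [0-0 ALLOC][1-3 ALLOC][4-25 FREE]

Derivation:
Op 1: a = malloc(1) -> a = 0; heap: [0-0 ALLOC][1-25 FREE]
Op 2: b = malloc(1) -> b = 1; heap: [0-0 ALLOC][1-1 ALLOC][2-25 FREE]
Op 3: b = realloc(b, 3) -> b = 1; heap: [0-0 ALLOC][1-3 ALLOC][4-25 FREE]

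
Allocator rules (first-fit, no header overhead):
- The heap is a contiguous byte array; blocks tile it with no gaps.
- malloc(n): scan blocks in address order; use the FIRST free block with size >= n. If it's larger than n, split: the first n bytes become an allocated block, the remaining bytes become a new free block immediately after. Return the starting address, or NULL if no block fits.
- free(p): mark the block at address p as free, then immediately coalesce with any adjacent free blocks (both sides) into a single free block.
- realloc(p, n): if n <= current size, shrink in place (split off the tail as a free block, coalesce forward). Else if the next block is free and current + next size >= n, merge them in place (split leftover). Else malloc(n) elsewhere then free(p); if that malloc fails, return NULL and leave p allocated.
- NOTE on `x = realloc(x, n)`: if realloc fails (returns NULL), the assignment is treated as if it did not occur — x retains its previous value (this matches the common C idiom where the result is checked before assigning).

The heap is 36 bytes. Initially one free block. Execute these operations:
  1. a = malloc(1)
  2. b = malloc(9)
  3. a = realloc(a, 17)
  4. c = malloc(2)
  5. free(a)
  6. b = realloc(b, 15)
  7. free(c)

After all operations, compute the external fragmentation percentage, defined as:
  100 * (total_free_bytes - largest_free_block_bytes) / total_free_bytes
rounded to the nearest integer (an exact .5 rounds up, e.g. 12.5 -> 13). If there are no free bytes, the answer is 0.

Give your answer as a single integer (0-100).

Answer: 5

Derivation:
Op 1: a = malloc(1) -> a = 0; heap: [0-0 ALLOC][1-35 FREE]
Op 2: b = malloc(9) -> b = 1; heap: [0-0 ALLOC][1-9 ALLOC][10-35 FREE]
Op 3: a = realloc(a, 17) -> a = 10; heap: [0-0 FREE][1-9 ALLOC][10-26 ALLOC][27-35 FREE]
Op 4: c = malloc(2) -> c = 27; heap: [0-0 FREE][1-9 ALLOC][10-26 ALLOC][27-28 ALLOC][29-35 FREE]
Op 5: free(a) -> (freed a); heap: [0-0 FREE][1-9 ALLOC][10-26 FREE][27-28 ALLOC][29-35 FREE]
Op 6: b = realloc(b, 15) -> b = 1; heap: [0-0 FREE][1-15 ALLOC][16-26 FREE][27-28 ALLOC][29-35 FREE]
Op 7: free(c) -> (freed c); heap: [0-0 FREE][1-15 ALLOC][16-35 FREE]
Free blocks: [1 20] total_free=21 largest=20 -> 100*(21-20)/21 = 100/21 ≈ 4.762 -> rounds to 5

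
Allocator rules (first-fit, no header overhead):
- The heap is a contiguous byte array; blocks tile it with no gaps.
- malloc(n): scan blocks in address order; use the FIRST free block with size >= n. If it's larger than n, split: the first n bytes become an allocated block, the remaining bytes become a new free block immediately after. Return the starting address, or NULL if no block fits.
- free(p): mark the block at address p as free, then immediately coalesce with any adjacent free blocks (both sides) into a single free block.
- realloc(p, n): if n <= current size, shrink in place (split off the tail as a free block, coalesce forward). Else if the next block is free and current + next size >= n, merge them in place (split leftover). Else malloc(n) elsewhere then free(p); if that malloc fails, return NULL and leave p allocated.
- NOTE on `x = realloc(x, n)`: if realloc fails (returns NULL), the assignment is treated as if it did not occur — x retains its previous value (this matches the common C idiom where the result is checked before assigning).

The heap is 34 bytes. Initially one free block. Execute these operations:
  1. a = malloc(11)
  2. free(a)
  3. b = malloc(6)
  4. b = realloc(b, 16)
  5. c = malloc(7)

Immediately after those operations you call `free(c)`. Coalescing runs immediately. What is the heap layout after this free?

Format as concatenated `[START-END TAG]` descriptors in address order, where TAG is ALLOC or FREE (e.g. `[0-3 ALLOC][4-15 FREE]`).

Op 1: a = malloc(11) -> a = 0; heap: [0-10 ALLOC][11-33 FREE]
Op 2: free(a) -> (freed a); heap: [0-33 FREE]
Op 3: b = malloc(6) -> b = 0; heap: [0-5 ALLOC][6-33 FREE]
Op 4: b = realloc(b, 16) -> b = 0; heap: [0-15 ALLOC][16-33 FREE]
Op 5: c = malloc(7) -> c = 16; heap: [0-15 ALLOC][16-22 ALLOC][23-33 FREE]
free(c): c = 16 -> block [16-22 ALLOC]; mark free, coalesce with adjacent free neighbors -> [0-15 ALLOC][16-33 FREE]

Answer: [0-15 ALLOC][16-33 FREE]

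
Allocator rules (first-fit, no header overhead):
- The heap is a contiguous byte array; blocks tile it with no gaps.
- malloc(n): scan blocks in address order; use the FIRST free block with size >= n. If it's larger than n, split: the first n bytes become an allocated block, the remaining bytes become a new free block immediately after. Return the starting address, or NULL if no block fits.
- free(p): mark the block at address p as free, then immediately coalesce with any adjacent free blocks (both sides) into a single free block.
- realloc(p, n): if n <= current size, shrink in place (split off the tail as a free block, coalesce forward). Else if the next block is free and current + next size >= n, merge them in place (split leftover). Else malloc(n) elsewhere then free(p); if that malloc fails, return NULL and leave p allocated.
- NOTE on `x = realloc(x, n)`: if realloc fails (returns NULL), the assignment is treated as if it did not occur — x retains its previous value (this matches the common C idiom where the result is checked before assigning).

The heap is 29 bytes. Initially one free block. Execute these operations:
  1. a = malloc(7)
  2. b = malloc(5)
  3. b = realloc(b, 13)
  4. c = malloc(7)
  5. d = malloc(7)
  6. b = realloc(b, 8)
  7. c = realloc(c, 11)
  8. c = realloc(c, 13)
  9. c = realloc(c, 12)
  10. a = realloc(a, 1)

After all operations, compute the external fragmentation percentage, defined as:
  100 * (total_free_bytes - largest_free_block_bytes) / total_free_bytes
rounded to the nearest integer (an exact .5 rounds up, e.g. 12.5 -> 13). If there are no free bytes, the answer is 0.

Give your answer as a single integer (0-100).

Answer: 54

Derivation:
Op 1: a = malloc(7) -> a = 0; heap: [0-6 ALLOC][7-28 FREE]
Op 2: b = malloc(5) -> b = 7; heap: [0-6 ALLOC][7-11 ALLOC][12-28 FREE]
Op 3: b = realloc(b, 13) -> b = 7; heap: [0-6 ALLOC][7-19 ALLOC][20-28 FREE]
Op 4: c = malloc(7) -> c = 20; heap: [0-6 ALLOC][7-19 ALLOC][20-26 ALLOC][27-28 FREE]
Op 5: d = malloc(7) -> d = NULL; heap: [0-6 ALLOC][7-19 ALLOC][20-26 ALLOC][27-28 FREE]
Op 6: b = realloc(b, 8) -> b = 7; heap: [0-6 ALLOC][7-14 ALLOC][15-19 FREE][20-26 ALLOC][27-28 FREE]
Op 7: c = realloc(c, 11) -> NULL (c unchanged); heap: [0-6 ALLOC][7-14 ALLOC][15-19 FREE][20-26 ALLOC][27-28 FREE]
Op 8: c = realloc(c, 13) -> NULL (c unchanged); heap: [0-6 ALLOC][7-14 ALLOC][15-19 FREE][20-26 ALLOC][27-28 FREE]
Op 9: c = realloc(c, 12) -> NULL (c unchanged); heap: [0-6 ALLOC][7-14 ALLOC][15-19 FREE][20-26 ALLOC][27-28 FREE]
Op 10: a = realloc(a, 1) -> a = 0; heap: [0-0 ALLOC][1-6 FREE][7-14 ALLOC][15-19 FREE][20-26 ALLOC][27-28 FREE]
Free blocks: [6 5 2] total_free=13 largest=6 -> 100*(13-6)/13 = 700/13 ≈ 53.846 -> rounds to 54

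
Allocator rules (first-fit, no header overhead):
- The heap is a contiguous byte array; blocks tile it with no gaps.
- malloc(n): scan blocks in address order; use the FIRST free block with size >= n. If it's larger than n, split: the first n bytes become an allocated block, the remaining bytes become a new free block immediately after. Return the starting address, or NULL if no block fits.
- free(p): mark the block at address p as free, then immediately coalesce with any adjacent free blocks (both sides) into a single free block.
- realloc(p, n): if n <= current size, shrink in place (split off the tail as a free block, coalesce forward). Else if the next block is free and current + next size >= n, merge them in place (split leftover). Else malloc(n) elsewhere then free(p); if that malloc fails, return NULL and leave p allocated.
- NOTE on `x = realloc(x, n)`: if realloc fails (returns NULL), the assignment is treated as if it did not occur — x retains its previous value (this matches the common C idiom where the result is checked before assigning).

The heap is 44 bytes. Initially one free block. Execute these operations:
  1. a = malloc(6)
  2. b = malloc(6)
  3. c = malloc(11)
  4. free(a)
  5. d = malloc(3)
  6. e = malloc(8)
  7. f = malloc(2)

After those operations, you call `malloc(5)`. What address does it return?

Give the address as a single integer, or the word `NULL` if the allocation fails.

Op 1: a = malloc(6) -> a = 0; heap: [0-5 ALLOC][6-43 FREE]
Op 2: b = malloc(6) -> b = 6; heap: [0-5 ALLOC][6-11 ALLOC][12-43 FREE]
Op 3: c = malloc(11) -> c = 12; heap: [0-5 ALLOC][6-11 ALLOC][12-22 ALLOC][23-43 FREE]
Op 4: free(a) -> (freed a); heap: [0-5 FREE][6-11 ALLOC][12-22 ALLOC][23-43 FREE]
Op 5: d = malloc(3) -> d = 0; heap: [0-2 ALLOC][3-5 FREE][6-11 ALLOC][12-22 ALLOC][23-43 FREE]
Op 6: e = malloc(8) -> e = 23; heap: [0-2 ALLOC][3-5 FREE][6-11 ALLOC][12-22 ALLOC][23-30 ALLOC][31-43 FREE]
Op 7: f = malloc(2) -> f = 3; heap: [0-2 ALLOC][3-4 ALLOC][5-5 FREE][6-11 ALLOC][12-22 ALLOC][23-30 ALLOC][31-43 FREE]
malloc(5): first-fit scan over [0-2 ALLOC][3-4 ALLOC][5-5 FREE][6-11 ALLOC][12-22 ALLOC][23-30 ALLOC][31-43 FREE] -> 31

Answer: 31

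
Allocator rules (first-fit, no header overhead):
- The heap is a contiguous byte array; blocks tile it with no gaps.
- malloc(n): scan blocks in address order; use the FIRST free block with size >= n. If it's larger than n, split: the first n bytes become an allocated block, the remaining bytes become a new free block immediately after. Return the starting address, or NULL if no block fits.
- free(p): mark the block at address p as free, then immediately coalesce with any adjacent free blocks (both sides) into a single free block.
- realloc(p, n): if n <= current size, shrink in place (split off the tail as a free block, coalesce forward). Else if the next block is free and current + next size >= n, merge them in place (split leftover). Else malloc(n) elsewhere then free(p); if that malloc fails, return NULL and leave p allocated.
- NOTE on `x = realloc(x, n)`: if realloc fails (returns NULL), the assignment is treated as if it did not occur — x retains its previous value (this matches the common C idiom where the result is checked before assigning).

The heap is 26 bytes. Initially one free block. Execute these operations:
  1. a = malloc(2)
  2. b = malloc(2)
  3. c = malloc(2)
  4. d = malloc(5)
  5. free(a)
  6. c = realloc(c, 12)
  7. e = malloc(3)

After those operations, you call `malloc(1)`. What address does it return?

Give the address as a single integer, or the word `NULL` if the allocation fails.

Op 1: a = malloc(2) -> a = 0; heap: [0-1 ALLOC][2-25 FREE]
Op 2: b = malloc(2) -> b = 2; heap: [0-1 ALLOC][2-3 ALLOC][4-25 FREE]
Op 3: c = malloc(2) -> c = 4; heap: [0-1 ALLOC][2-3 ALLOC][4-5 ALLOC][6-25 FREE]
Op 4: d = malloc(5) -> d = 6; heap: [0-1 ALLOC][2-3 ALLOC][4-5 ALLOC][6-10 ALLOC][11-25 FREE]
Op 5: free(a) -> (freed a); heap: [0-1 FREE][2-3 ALLOC][4-5 ALLOC][6-10 ALLOC][11-25 FREE]
Op 6: c = realloc(c, 12) -> c = 11; heap: [0-1 FREE][2-3 ALLOC][4-5 FREE][6-10 ALLOC][11-22 ALLOC][23-25 FREE]
Op 7: e = malloc(3) -> e = 23; heap: [0-1 FREE][2-3 ALLOC][4-5 FREE][6-10 ALLOC][11-22 ALLOC][23-25 ALLOC]
malloc(1): first-fit scan over [0-1 FREE][2-3 ALLOC][4-5 FREE][6-10 ALLOC][11-22 ALLOC][23-25 ALLOC] -> 0

Answer: 0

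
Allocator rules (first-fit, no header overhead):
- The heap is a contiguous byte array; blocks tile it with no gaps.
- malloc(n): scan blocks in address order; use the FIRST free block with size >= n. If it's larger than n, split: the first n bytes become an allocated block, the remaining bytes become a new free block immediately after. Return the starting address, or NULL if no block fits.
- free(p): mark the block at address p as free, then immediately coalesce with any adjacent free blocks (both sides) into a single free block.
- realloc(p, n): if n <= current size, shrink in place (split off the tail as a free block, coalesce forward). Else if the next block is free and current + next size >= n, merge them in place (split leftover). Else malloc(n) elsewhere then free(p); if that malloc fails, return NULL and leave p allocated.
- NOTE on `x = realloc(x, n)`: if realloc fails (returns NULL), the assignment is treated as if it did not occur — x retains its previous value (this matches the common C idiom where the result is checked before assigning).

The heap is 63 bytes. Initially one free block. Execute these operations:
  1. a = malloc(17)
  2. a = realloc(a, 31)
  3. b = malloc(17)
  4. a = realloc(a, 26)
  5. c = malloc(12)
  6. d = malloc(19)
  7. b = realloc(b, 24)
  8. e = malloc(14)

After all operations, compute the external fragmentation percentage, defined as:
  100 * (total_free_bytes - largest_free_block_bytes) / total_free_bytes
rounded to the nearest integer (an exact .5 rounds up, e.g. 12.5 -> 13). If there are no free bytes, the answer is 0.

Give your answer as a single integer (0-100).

Op 1: a = malloc(17) -> a = 0; heap: [0-16 ALLOC][17-62 FREE]
Op 2: a = realloc(a, 31) -> a = 0; heap: [0-30 ALLOC][31-62 FREE]
Op 3: b = malloc(17) -> b = 31; heap: [0-30 ALLOC][31-47 ALLOC][48-62 FREE]
Op 4: a = realloc(a, 26) -> a = 0; heap: [0-25 ALLOC][26-30 FREE][31-47 ALLOC][48-62 FREE]
Op 5: c = malloc(12) -> c = 48; heap: [0-25 ALLOC][26-30 FREE][31-47 ALLOC][48-59 ALLOC][60-62 FREE]
Op 6: d = malloc(19) -> d = NULL; heap: [0-25 ALLOC][26-30 FREE][31-47 ALLOC][48-59 ALLOC][60-62 FREE]
Op 7: b = realloc(b, 24) -> NULL (b unchanged); heap: [0-25 ALLOC][26-30 FREE][31-47 ALLOC][48-59 ALLOC][60-62 FREE]
Op 8: e = malloc(14) -> e = NULL; heap: [0-25 ALLOC][26-30 FREE][31-47 ALLOC][48-59 ALLOC][60-62 FREE]
Free blocks: [5 3] total_free=8 largest=5 -> 100*(8-5)/8 = 300/8 = 37.5 -> rounds to 38

Answer: 38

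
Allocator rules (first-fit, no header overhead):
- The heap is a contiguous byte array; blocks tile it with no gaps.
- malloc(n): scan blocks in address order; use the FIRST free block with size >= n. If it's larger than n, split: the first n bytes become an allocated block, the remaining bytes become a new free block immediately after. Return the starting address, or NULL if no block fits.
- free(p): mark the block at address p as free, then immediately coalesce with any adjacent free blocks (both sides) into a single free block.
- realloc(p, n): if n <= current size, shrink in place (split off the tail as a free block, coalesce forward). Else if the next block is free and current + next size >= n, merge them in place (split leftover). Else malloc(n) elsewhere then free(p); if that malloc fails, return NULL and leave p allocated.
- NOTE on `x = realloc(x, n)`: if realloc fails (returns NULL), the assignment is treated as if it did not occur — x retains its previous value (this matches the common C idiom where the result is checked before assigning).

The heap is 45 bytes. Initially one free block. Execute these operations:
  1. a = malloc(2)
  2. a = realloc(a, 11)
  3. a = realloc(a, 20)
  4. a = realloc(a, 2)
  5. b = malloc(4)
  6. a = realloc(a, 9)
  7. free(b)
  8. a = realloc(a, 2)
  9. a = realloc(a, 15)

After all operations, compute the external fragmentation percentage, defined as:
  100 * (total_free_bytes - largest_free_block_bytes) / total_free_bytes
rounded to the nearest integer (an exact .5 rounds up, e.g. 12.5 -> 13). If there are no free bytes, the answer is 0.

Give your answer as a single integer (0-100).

Answer: 20

Derivation:
Op 1: a = malloc(2) -> a = 0; heap: [0-1 ALLOC][2-44 FREE]
Op 2: a = realloc(a, 11) -> a = 0; heap: [0-10 ALLOC][11-44 FREE]
Op 3: a = realloc(a, 20) -> a = 0; heap: [0-19 ALLOC][20-44 FREE]
Op 4: a = realloc(a, 2) -> a = 0; heap: [0-1 ALLOC][2-44 FREE]
Op 5: b = malloc(4) -> b = 2; heap: [0-1 ALLOC][2-5 ALLOC][6-44 FREE]
Op 6: a = realloc(a, 9) -> a = 6; heap: [0-1 FREE][2-5 ALLOC][6-14 ALLOC][15-44 FREE]
Op 7: free(b) -> (freed b); heap: [0-5 FREE][6-14 ALLOC][15-44 FREE]
Op 8: a = realloc(a, 2) -> a = 6; heap: [0-5 FREE][6-7 ALLOC][8-44 FREE]
Op 9: a = realloc(a, 15) -> a = 6; heap: [0-5 FREE][6-20 ALLOC][21-44 FREE]
Free blocks: [6 24] total_free=30 largest=24 -> 100*(30-24)/30 = 600/30 = 20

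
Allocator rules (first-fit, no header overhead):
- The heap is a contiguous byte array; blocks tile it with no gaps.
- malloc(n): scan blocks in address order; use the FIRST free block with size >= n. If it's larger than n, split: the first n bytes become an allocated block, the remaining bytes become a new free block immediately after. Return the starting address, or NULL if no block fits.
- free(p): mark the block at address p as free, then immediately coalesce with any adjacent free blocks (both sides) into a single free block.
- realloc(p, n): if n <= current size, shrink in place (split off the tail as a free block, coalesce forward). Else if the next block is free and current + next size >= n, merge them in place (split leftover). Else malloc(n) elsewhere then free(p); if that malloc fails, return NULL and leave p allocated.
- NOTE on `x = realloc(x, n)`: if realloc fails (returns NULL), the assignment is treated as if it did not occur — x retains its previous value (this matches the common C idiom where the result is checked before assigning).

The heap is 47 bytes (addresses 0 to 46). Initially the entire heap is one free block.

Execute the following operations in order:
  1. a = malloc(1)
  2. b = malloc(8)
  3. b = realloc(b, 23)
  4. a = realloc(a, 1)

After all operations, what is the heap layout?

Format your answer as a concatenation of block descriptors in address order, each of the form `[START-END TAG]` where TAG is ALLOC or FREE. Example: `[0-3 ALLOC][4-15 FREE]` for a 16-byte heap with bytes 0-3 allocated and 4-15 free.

Op 1: a = malloc(1) -> a = 0; heap: [0-0 ALLOC][1-46 FREE]
Op 2: b = malloc(8) -> b = 1; heap: [0-0 ALLOC][1-8 ALLOC][9-46 FREE]
Op 3: b = realloc(b, 23) -> b = 1; heap: [0-0 ALLOC][1-23 ALLOC][24-46 FREE]
Op 4: a = realloc(a, 1) -> a = 0; heap: [0-0 ALLOC][1-23 ALLOC][24-46 FREE]

Answer: [0-0 ALLOC][1-23 ALLOC][24-46 FREE]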